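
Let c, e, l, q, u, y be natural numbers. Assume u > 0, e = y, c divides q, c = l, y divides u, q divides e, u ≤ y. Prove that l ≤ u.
y divides u and u > 0, so y ≤ u. Since u ≤ y, y = u. c divides q and q divides e, hence c divides e. e = y, so c divides y. Since c = l, l divides y. y = u, so l divides u. Since u > 0, l ≤ u.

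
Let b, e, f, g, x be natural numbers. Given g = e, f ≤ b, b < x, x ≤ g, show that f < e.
From b < x and x ≤ g, b < g. From f ≤ b, f < g. g = e, so f < e.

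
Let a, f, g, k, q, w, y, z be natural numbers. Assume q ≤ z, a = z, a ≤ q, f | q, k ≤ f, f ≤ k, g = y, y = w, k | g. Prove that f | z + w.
Since a = z and a ≤ q, z ≤ q. Since q ≤ z, q = z. f | q, so f | z. k ≤ f and f ≤ k, so k = f. From g = y and y = w, g = w. Since k | g, k | w. Since k = f, f | w. Since f | z, f | z + w.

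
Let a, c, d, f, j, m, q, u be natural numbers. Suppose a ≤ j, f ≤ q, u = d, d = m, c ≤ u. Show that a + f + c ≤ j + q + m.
a ≤ j and f ≤ q, so a + f ≤ j + q. u = d and c ≤ u, so c ≤ d. d = m, so c ≤ m. a + f ≤ j + q, so a + f + c ≤ j + q + m.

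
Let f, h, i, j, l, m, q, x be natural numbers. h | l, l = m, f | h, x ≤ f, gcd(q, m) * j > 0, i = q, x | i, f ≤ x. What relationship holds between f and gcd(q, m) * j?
f ≤ gcd(q, m) * j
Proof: From x ≤ f and f ≤ x, x = f. i = q and x | i, therefore x | q. x = f, so f | q. f | h and h | l, thus f | l. Since l = m, f | m. Since f | q, f | gcd(q, m). Then f | gcd(q, m) * j. Because gcd(q, m) * j > 0, f ≤ gcd(q, m) * j.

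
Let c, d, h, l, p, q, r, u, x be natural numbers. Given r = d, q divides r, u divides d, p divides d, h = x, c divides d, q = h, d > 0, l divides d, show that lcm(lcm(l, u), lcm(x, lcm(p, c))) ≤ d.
l divides d and u divides d, therefore lcm(l, u) divides d. Because q = h and h = x, q = x. r = d and q divides r, hence q divides d. From q = x, x divides d. Since p divides d and c divides d, lcm(p, c) divides d. x divides d, so lcm(x, lcm(p, c)) divides d. Since lcm(l, u) divides d, lcm(lcm(l, u), lcm(x, lcm(p, c))) divides d. Since d > 0, lcm(lcm(l, u), lcm(x, lcm(p, c))) ≤ d.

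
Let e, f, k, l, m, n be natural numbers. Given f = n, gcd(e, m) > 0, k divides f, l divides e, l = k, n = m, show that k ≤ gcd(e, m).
l = k and l divides e, hence k divides e. f = n and n = m, thus f = m. Since k divides f, k divides m. Since k divides e, k divides gcd(e, m). Because gcd(e, m) > 0, k ≤ gcd(e, m).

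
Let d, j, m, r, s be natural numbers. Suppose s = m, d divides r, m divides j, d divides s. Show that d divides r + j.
s = m and d divides s, hence d divides m. Since m divides j, d divides j. d divides r, so d divides r + j.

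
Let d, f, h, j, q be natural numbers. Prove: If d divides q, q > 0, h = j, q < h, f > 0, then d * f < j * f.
d divides q and q > 0, so d ≤ q. h = j and q < h, hence q < j. From d ≤ q, d < j. Since f > 0, by multiplying by a positive, d * f < j * f.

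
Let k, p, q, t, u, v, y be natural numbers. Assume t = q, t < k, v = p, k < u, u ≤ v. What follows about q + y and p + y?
q + y < p + y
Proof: t = q and t < k, therefore q < k. From k < u and u ≤ v, k < v. v = p, so k < p. Since q < k, q < p. Then q + y < p + y.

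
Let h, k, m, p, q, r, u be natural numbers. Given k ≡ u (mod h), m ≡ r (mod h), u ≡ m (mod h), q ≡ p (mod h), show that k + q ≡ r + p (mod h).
Since k ≡ u (mod h) and u ≡ m (mod h), k ≡ m (mod h). Since m ≡ r (mod h), k ≡ r (mod h). Because q ≡ p (mod h), k + q ≡ r + p (mod h).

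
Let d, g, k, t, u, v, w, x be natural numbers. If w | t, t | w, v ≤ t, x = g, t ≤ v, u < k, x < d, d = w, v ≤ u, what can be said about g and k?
g < k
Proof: Since w | t and t | w, w = t. Since d = w, d = t. x = g and x < d, therefore g < d. Since d = t, g < t. Since v ≤ t and t ≤ v, v = t. Because v ≤ u and u < k, v < k. v = t, so t < k. Since g < t, g < k.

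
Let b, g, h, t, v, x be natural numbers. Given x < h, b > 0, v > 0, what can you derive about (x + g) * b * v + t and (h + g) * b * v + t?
(x + g) * b * v + t < (h + g) * b * v + t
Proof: x < h, hence x + g < h + g. Since b > 0, (x + g) * b < (h + g) * b. v > 0, so (x + g) * b * v < (h + g) * b * v. Then (x + g) * b * v + t < (h + g) * b * v + t.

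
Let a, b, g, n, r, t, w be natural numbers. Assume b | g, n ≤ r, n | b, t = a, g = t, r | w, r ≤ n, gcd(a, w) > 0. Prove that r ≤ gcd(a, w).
g = t and t = a, therefore g = a. Because n ≤ r and r ≤ n, n = r. Since n | b, r | b. b | g, so r | g. Since g = a, r | a. Since r | w, r | gcd(a, w). Since gcd(a, w) > 0, r ≤ gcd(a, w).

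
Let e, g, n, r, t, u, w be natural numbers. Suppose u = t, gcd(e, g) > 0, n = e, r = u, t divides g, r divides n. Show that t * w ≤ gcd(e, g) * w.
r = u and r divides n, so u divides n. Because n = e, u divides e. u = t, so t divides e. Since t divides g, t divides gcd(e, g). gcd(e, g) > 0, so t ≤ gcd(e, g). By multiplying by a non-negative, t * w ≤ gcd(e, g) * w.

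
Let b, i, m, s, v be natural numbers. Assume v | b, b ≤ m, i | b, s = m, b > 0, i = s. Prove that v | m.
i = s and s = m, so i = m. Since i | b, m | b. Since b > 0, m ≤ b. b ≤ m, so b = m. Since v | b, v | m.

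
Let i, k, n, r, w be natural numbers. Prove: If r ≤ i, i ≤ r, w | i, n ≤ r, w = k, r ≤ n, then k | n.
Because i ≤ r and r ≤ i, i = r. r ≤ n and n ≤ r, thus r = n. i = r, so i = n. w = k and w | i, thus k | i. Since i = n, k | n.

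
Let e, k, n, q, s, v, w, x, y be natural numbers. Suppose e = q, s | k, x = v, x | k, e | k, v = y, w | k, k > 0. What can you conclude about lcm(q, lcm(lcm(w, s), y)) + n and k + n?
lcm(q, lcm(lcm(w, s), y)) + n ≤ k + n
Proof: e = q and e | k, therefore q | k. w | k and s | k, thus lcm(w, s) | k. x = v and v = y, hence x = y. Since x | k, y | k. Since lcm(w, s) | k, lcm(lcm(w, s), y) | k. q | k, so lcm(q, lcm(lcm(w, s), y)) | k. Since k > 0, lcm(q, lcm(lcm(w, s), y)) ≤ k. Then lcm(q, lcm(lcm(w, s), y)) + n ≤ k + n.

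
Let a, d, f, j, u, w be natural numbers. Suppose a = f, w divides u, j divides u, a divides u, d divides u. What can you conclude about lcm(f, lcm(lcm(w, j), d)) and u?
lcm(f, lcm(lcm(w, j), d)) divides u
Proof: Since a = f and a divides u, f divides u. From w divides u and j divides u, lcm(w, j) divides u. Because d divides u, lcm(lcm(w, j), d) divides u. Because f divides u, lcm(f, lcm(lcm(w, j), d)) divides u.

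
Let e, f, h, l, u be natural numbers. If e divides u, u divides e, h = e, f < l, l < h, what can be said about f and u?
f < u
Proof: Because e divides u and u divides e, e = u. Since h = e, h = u. f < l and l < h, hence f < h. Since h = u, f < u.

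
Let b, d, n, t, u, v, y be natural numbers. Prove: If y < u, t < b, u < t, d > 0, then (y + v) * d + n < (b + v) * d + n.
y < u and u < t, therefore y < t. t < b, so y < b. Then y + v < b + v. d > 0, so (y + v) * d < (b + v) * d. Then (y + v) * d + n < (b + v) * d + n.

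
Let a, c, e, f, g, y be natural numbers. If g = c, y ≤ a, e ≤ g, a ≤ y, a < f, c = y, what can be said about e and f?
e < f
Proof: g = c and c = y, therefore g = y. From y ≤ a and a ≤ y, y = a. g = y, so g = a. e ≤ g, so e ≤ a. Because a < f, e < f.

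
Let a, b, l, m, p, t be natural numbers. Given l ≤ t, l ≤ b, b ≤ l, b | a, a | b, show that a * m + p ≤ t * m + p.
l ≤ b and b ≤ l, thus l = b. Since b | a and a | b, b = a. l = b, so l = a. Since l ≤ t, a ≤ t. Then a * m ≤ t * m. Then a * m + p ≤ t * m + p.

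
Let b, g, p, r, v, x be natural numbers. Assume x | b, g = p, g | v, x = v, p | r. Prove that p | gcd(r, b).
g = p and g | v, so p | v. x = v and x | b, so v | b. From p | v, p | b. p | r, so p | gcd(r, b).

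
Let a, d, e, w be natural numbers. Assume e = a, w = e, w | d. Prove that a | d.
w = e and w | d, therefore e | d. From e = a, a | d.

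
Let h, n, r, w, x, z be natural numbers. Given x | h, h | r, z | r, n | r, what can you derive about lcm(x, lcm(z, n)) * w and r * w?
lcm(x, lcm(z, n)) * w | r * w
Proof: x | h and h | r, so x | r. Since z | r and n | r, lcm(z, n) | r. Since x | r, lcm(x, lcm(z, n)) | r. Then lcm(x, lcm(z, n)) * w | r * w.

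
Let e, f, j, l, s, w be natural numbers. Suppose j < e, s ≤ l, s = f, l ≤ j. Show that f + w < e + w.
s ≤ l and l ≤ j, thus s ≤ j. Since s = f, f ≤ j. Since j < e, f < e. Then f + w < e + w.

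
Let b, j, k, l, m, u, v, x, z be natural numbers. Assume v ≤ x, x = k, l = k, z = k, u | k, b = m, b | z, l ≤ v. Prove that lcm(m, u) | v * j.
l = k and l ≤ v, hence k ≤ v. x = k and v ≤ x, thus v ≤ k. k ≤ v, so k = v. z = k and b | z, therefore b | k. b = m, so m | k. u | k, so lcm(m, u) | k. k = v, so lcm(m, u) | v. Then lcm(m, u) | v * j.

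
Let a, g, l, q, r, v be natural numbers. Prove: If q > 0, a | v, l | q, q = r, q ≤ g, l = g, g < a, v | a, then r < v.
From l = g and l | q, g | q. q > 0, so g ≤ q. q ≤ g, so g = q. q = r, so g = r. a | v and v | a, thus a = v. Since g < a, g < v. g = r, so r < v.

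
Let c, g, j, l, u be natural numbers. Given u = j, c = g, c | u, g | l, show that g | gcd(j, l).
c = g and c | u, thus g | u. Since u = j, g | j. g | l, so g | gcd(j, l).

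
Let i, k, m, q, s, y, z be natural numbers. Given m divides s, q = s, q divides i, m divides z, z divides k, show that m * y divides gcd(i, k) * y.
Since q = s and q divides i, s divides i. Because m divides s, m divides i. m divides z and z divides k, hence m divides k. m divides i, so m divides gcd(i, k). Then m * y divides gcd(i, k) * y.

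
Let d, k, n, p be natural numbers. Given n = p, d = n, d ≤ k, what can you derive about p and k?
p ≤ k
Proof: From d = n and n = p, d = p. d ≤ k, so p ≤ k.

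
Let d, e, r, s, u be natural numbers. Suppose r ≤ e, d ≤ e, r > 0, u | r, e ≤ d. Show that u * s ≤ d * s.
u | r and r > 0, therefore u ≤ r. e ≤ d and d ≤ e, thus e = d. Since r ≤ e, r ≤ d. Because u ≤ r, u ≤ d. Then u * s ≤ d * s.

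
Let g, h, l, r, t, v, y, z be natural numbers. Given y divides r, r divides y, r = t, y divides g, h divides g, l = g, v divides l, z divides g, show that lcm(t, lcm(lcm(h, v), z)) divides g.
y divides r and r divides y, thus y = r. r = t, so y = t. Because y divides g, t divides g. Because l = g and v divides l, v divides g. h divides g, so lcm(h, v) divides g. Since z divides g, lcm(lcm(h, v), z) divides g. t divides g, so lcm(t, lcm(lcm(h, v), z)) divides g.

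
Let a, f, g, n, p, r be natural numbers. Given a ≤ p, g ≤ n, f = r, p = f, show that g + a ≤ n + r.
Since p = f and f = r, p = r. a ≤ p, so a ≤ r. Since g ≤ n, g + a ≤ n + r.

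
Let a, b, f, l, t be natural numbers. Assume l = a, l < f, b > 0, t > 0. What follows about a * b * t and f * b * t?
a * b * t < f * b * t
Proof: From l = a and l < f, a < f. Since b > 0, a * b < f * b. t > 0, so a * b * t < f * b * t.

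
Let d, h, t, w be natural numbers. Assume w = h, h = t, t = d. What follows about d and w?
d = w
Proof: w = h and h = t, so w = t. Since t = d, w = d. Then d = w.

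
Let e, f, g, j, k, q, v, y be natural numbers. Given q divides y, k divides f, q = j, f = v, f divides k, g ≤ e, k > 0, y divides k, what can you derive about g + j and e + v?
g + j ≤ e + v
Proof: k divides f and f divides k, hence k = f. f = v, so k = v. Because q divides y and y divides k, q divides k. From q = j, j divides k. Since k > 0, j ≤ k. Since k = v, j ≤ v. g ≤ e, so g + j ≤ e + v.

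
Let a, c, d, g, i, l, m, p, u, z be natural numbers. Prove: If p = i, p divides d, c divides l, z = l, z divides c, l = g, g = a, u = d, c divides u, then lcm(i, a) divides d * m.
From p = i and p divides d, i divides d. z = l and z divides c, thus l divides c. Because c divides l, c = l. l = g, so c = g. g = a, so c = a. u = d and c divides u, thus c divides d. From c = a, a divides d. i divides d, so lcm(i, a) divides d. Then lcm(i, a) divides d * m.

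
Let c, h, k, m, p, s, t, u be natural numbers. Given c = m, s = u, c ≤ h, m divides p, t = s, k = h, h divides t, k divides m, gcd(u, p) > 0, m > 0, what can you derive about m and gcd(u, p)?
m ≤ gcd(u, p)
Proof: t = s and s = u, therefore t = u. k = h and k divides m, hence h divides m. m > 0, so h ≤ m. c = m and c ≤ h, so m ≤ h. Since h ≤ m, h = m. From h divides t, m divides t. t = u, so m divides u. m divides p, so m divides gcd(u, p). gcd(u, p) > 0, so m ≤ gcd(u, p).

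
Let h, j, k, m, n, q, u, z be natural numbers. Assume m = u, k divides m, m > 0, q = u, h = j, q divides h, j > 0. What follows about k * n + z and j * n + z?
k * n + z ≤ j * n + z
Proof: Since k divides m and m > 0, k ≤ m. m = u, so k ≤ u. Because h = j and q divides h, q divides j. q = u, so u divides j. From j > 0, u ≤ j. Since k ≤ u, k ≤ j. By multiplying by a non-negative, k * n ≤ j * n. Then k * n + z ≤ j * n + z.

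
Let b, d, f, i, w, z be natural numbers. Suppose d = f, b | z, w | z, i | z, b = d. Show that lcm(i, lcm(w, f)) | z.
Because b = d and d = f, b = f. Since b | z, f | z. w | z, so lcm(w, f) | z. i | z, so lcm(i, lcm(w, f)) | z.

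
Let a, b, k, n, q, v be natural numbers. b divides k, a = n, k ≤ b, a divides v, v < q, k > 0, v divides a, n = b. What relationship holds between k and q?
k < q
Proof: a = n and n = b, hence a = b. b divides k and k > 0, thus b ≤ k. k ≤ b, so b = k. Since a = b, a = k. v divides a and a divides v, hence v = a. v < q, so a < q. Since a = k, k < q.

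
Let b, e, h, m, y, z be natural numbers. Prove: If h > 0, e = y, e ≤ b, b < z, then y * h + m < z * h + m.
Because e = y and e ≤ b, y ≤ b. Since b < z, y < z. Because h > 0, by multiplying by a positive, y * h < z * h. Then y * h + m < z * h + m.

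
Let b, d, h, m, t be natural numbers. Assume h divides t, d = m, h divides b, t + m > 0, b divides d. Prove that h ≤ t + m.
Because d = m and b divides d, b divides m. h divides b, so h divides m. Since h divides t, h divides t + m. Since t + m > 0, h ≤ t + m.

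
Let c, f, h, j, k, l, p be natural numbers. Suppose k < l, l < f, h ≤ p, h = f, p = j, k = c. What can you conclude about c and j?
c < j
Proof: k < l and l < f, so k < f. Because k = c, c < f. From h = f and h ≤ p, f ≤ p. From c < f, c < p. Since p = j, c < j.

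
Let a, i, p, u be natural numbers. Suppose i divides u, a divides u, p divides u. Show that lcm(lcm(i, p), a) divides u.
i divides u and p divides u, hence lcm(i, p) divides u. Since a divides u, lcm(lcm(i, p), a) divides u.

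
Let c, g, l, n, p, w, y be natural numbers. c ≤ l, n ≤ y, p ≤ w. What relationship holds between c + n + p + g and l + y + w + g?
c + n + p + g ≤ l + y + w + g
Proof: Because n ≤ y and p ≤ w, n + p ≤ y + w. Then n + p + g ≤ y + w + g. Because c ≤ l, c + n + p + g ≤ l + y + w + g.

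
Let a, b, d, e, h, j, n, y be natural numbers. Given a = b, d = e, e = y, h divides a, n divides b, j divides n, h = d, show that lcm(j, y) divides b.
j divides n and n divides b, so j divides b. d = e and e = y, thus d = y. h = d and h divides a, therefore d divides a. Since a = b, d divides b. Since d = y, y divides b. Since j divides b, lcm(j, y) divides b.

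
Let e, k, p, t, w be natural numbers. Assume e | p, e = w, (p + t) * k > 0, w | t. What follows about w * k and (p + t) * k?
w * k ≤ (p + t) * k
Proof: e = w and e | p, hence w | p. Since w | t, w | p + t. Then w * k | (p + t) * k. (p + t) * k > 0, so w * k ≤ (p + t) * k.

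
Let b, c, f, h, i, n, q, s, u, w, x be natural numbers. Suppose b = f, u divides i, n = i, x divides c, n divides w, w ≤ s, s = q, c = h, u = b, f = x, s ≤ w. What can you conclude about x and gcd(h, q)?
x divides gcd(h, q)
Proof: c = h and x divides c, therefore x divides h. From b = f and f = x, b = x. u = b and u divides i, thus b divides i. b = x, so x divides i. From w ≤ s and s ≤ w, w = s. n divides w, so n divides s. n = i, so i divides s. x divides i, so x divides s. s = q, so x divides q. x divides h, so x divides gcd(h, q).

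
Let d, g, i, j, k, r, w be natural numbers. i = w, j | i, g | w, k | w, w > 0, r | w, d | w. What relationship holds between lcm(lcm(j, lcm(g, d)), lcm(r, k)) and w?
lcm(lcm(j, lcm(g, d)), lcm(r, k)) ≤ w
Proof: i = w and j | i, therefore j | w. g | w and d | w, hence lcm(g, d) | w. j | w, so lcm(j, lcm(g, d)) | w. Because r | w and k | w, lcm(r, k) | w. Because lcm(j, lcm(g, d)) | w, lcm(lcm(j, lcm(g, d)), lcm(r, k)) | w. From w > 0, lcm(lcm(j, lcm(g, d)), lcm(r, k)) ≤ w.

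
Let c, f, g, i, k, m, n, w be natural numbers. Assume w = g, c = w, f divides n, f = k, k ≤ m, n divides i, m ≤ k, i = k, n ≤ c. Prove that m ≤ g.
k ≤ m and m ≤ k, thus k = m. c = w and w = g, hence c = g. i = k and n divides i, thus n divides k. From f = k and f divides n, k divides n. n divides k, so n = k. n ≤ c, so k ≤ c. Since c = g, k ≤ g. Because k = m, m ≤ g.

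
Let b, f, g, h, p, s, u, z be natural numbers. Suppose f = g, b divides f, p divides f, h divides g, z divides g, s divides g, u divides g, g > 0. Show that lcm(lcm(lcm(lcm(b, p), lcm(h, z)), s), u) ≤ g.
b divides f and p divides f, so lcm(b, p) divides f. From f = g, lcm(b, p) divides g. Since h divides g and z divides g, lcm(h, z) divides g. lcm(b, p) divides g, so lcm(lcm(b, p), lcm(h, z)) divides g. Since s divides g, lcm(lcm(lcm(b, p), lcm(h, z)), s) divides g. Since u divides g, lcm(lcm(lcm(lcm(b, p), lcm(h, z)), s), u) divides g. g > 0, so lcm(lcm(lcm(lcm(b, p), lcm(h, z)), s), u) ≤ g.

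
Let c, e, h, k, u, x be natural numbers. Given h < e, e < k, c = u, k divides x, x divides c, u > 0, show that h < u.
h < e and e < k, hence h < k. k divides x and x divides c, therefore k divides c. Since c = u, k divides u. u > 0, so k ≤ u. Since h < k, h < u.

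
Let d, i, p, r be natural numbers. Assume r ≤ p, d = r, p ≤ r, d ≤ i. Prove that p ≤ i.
Since r ≤ p and p ≤ r, r = p. Since d = r, d = p. d ≤ i, so p ≤ i.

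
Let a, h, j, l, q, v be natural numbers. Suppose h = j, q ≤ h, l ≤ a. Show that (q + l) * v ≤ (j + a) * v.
h = j and q ≤ h, hence q ≤ j. Since l ≤ a, q + l ≤ j + a. Then (q + l) * v ≤ (j + a) * v.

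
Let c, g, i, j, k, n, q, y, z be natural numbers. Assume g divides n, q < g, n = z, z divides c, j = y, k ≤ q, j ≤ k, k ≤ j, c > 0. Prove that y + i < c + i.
k ≤ j and j ≤ k, thus k = j. Since j = y, k = y. From k ≤ q and q < g, k < g. n = z and g divides n, therefore g divides z. z divides c, so g divides c. c > 0, so g ≤ c. Because k < g, k < c. Because k = y, y < c. Then y + i < c + i.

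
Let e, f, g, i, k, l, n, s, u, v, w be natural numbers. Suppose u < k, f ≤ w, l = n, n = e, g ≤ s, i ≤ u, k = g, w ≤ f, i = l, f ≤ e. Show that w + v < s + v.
f ≤ w and w ≤ f, so f = w. f ≤ e, so w ≤ e. Because i = l and l = n, i = n. Because n = e, i = e. i ≤ u and u < k, so i < k. k = g, so i < g. Since i = e, e < g. g ≤ s, so e < s. w ≤ e, so w < s. Then w + v < s + v.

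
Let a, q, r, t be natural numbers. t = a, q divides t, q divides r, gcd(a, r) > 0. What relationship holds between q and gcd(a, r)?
q ≤ gcd(a, r)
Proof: t = a and q divides t, hence q divides a. Because q divides r, q divides gcd(a, r). gcd(a, r) > 0, so q ≤ gcd(a, r).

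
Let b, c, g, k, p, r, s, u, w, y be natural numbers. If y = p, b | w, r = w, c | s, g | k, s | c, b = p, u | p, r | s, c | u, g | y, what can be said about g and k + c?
g | k + c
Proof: b = p and b | w, hence p | w. s | c and c | s, so s = c. r = w and r | s, so w | s. s = c, so w | c. p | w, so p | c. Because c | u and u | p, c | p. p | c, so p = c. y = p, so y = c. From g | y, g | c. g | k, so g | k + c.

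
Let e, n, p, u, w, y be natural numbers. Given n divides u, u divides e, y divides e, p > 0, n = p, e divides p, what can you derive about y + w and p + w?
y + w ≤ p + w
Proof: Because n = p and n divides u, p divides u. From u divides e, p divides e. Since e divides p, e = p. Since y divides e, y divides p. From p > 0, y ≤ p. Then y + w ≤ p + w.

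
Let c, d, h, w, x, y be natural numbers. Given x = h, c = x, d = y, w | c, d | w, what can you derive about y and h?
y | h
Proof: c = x and w | c, therefore w | x. Since x = h, w | h. Because d | w, d | h. Since d = y, y | h.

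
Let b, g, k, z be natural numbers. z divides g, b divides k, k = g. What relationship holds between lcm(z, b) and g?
lcm(z, b) divides g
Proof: k = g and b divides k, so b divides g. z divides g, so lcm(z, b) divides g.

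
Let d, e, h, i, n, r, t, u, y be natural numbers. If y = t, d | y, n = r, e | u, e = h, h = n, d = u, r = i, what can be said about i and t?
i | t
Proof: Since e = h and h = n, e = n. n = r, so e = r. y = t and d | y, hence d | t. Since d = u, u | t. Since e | u, e | t. e = r, so r | t. Since r = i, i | t.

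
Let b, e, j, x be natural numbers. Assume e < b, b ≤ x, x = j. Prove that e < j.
e < b and b ≤ x, hence e < x. Since x = j, e < j.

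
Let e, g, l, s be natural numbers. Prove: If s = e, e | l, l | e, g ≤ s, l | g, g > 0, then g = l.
Because e | l and l | e, e = l. Since s = e, s = l. g ≤ s, so g ≤ l. From l | g and g > 0, l ≤ g. g ≤ l, so g = l.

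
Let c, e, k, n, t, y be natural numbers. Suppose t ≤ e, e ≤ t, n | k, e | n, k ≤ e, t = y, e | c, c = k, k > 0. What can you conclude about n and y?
n = y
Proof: From c = k and e | c, e | k. k > 0, so e ≤ k. k ≤ e, so k = e. n | k, so n | e. e | n, so n = e. Since e ≤ t and t ≤ e, e = t. n = e, so n = t. t = y, so n = y.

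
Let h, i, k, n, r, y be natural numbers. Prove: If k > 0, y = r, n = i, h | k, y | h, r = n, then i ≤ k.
From r = n and n = i, r = i. y = r and y | h, so r | h. h | k, so r | k. Since k > 0, r ≤ k. Since r = i, i ≤ k.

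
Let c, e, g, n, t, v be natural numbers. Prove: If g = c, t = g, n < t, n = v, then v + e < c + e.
Because t = g and n < t, n < g. g = c, so n < c. From n = v, v < c. Then v + e < c + e.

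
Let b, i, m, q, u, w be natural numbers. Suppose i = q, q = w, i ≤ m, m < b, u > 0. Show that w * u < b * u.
i = q and q = w, therefore i = w. i ≤ m and m < b, therefore i < b. i = w, so w < b. Since u > 0, w * u < b * u.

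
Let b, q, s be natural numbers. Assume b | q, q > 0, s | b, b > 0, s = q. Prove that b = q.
b | q and q > 0, so b ≤ q. s | b and b > 0, so s ≤ b. s = q, so q ≤ b. Since b ≤ q, b = q.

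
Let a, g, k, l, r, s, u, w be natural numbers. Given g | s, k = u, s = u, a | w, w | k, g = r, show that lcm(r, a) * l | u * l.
From s = u and g | s, g | u. g = r, so r | u. From k = u and w | k, w | u. From a | w, a | u. r | u, so lcm(r, a) | u. Then lcm(r, a) * l | u * l.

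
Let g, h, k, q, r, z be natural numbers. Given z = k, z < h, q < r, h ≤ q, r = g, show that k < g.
Since z = k and z < h, k < h. h ≤ q and q < r, hence h < r. r = g, so h < g. Since k < h, k < g.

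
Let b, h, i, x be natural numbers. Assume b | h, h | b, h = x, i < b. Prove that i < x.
From b | h and h | b, b = h. h = x, so b = x. Since i < b, i < x.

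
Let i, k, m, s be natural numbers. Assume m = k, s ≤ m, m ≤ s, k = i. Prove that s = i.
Because s ≤ m and m ≤ s, s = m. m = k, so s = k. Since k = i, s = i.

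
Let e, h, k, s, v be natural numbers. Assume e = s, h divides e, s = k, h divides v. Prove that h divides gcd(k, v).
Since e = s and s = k, e = k. From h divides e, h divides k. h divides v, so h divides gcd(k, v).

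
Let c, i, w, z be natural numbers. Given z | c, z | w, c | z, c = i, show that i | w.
Since z | c and c | z, z = c. Since c = i, z = i. z | w, so i | w.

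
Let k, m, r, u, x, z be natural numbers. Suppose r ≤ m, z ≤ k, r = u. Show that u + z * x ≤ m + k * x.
From r = u and r ≤ m, u ≤ m. z ≤ k. By multiplying by a non-negative, z * x ≤ k * x. Since u ≤ m, u + z * x ≤ m + k * x.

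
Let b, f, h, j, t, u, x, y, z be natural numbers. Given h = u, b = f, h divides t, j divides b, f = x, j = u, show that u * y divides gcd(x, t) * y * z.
b = f and f = x, therefore b = x. Because j = u and j divides b, u divides b. Since b = x, u divides x. Because h = u and h divides t, u divides t. Since u divides x, u divides gcd(x, t). Then u * y divides gcd(x, t) * y. Then u * y divides gcd(x, t) * y * z.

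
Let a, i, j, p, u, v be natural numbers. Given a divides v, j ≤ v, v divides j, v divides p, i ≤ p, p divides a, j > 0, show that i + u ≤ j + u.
Because p divides a and a divides v, p divides v. v divides p, so p = v. Since v divides j and j > 0, v ≤ j. Since j ≤ v, v = j. p = v, so p = j. Since i ≤ p, i ≤ j. Then i + u ≤ j + u.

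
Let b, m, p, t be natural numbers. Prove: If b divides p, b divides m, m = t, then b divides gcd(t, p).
m = t and b divides m, hence b divides t. Since b divides p, b divides gcd(t, p).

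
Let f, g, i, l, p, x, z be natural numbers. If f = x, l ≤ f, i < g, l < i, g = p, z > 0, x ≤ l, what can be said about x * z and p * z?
x * z < p * z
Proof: Because f = x and l ≤ f, l ≤ x. x ≤ l, so l = x. g = p and i < g, thus i < p. Since l < i, l < p. Since l = x, x < p. Since z > 0, x * z < p * z.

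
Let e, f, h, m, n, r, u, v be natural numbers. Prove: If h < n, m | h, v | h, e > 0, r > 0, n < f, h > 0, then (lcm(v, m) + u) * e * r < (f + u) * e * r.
v | h and m | h, therefore lcm(v, m) | h. h > 0, so lcm(v, m) ≤ h. From h < n and n < f, h < f. Since lcm(v, m) ≤ h, lcm(v, m) < f. Then lcm(v, m) + u < f + u. e > 0, so (lcm(v, m) + u) * e < (f + u) * e. r > 0, so (lcm(v, m) + u) * e * r < (f + u) * e * r.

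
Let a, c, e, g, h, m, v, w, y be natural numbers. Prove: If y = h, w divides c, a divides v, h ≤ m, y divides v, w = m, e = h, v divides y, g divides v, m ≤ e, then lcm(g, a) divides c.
e = h and m ≤ e, therefore m ≤ h. Since h ≤ m, h = m. y = h, so y = m. v divides y and y divides v, so v = y. Since g divides v and a divides v, lcm(g, a) divides v. Since v = y, lcm(g, a) divides y. y = m, so lcm(g, a) divides m. Because w = m and w divides c, m divides c. From lcm(g, a) divides m, lcm(g, a) divides c.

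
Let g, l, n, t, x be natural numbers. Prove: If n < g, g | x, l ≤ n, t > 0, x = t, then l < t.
Because x = t and g | x, g | t. t > 0, so g ≤ t. n < g, so n < t. Since l ≤ n, l < t.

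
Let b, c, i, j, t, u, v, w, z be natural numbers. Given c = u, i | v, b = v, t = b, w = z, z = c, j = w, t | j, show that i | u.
w = z and z = c, therefore w = c. j = w and t | j, hence t | w. w = c, so t | c. Because t = b, b | c. Since b = v, v | c. Since i | v, i | c. c = u, so i | u.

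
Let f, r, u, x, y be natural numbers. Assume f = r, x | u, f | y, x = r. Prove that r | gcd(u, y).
Because x = r and x | u, r | u. From f = r and f | y, r | y. r | u, so r | gcd(u, y).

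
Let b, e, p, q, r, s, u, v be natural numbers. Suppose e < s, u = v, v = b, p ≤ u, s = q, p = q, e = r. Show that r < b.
u = v and v = b, so u = b. From e = r and e < s, r < s. Since s = q, r < q. Since p = q and p ≤ u, q ≤ u. r < q, so r < u. From u = b, r < b.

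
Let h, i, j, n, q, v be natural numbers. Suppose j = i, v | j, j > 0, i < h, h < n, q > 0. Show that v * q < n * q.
From v | j and j > 0, v ≤ j. Since j = i, v ≤ i. i < h and h < n, hence i < n. Since v ≤ i, v < n. Since q > 0, v * q < n * q.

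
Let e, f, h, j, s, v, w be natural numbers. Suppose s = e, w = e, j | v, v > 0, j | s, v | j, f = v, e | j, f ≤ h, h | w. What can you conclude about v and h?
v = h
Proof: f = v and f ≤ h, thus v ≤ h. From s = e and j | s, j | e. Because e | j, e = j. Because j | v and v | j, j = v. Since e = j, e = v. w = e and h | w, thus h | e. Since e = v, h | v. v > 0, so h ≤ v. Since v ≤ h, v = h.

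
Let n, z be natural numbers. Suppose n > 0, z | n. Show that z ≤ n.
Because z | n and n > 0, by divisors are at most what they divide, z ≤ n.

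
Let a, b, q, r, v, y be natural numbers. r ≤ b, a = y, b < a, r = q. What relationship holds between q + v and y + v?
q + v < y + v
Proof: Since r = q and r ≤ b, q ≤ b. Since b < a, q < a. a = y, so q < y. Then q + v < y + v.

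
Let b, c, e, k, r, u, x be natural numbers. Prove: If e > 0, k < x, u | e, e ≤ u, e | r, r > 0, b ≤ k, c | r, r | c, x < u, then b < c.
Because k < x and x < u, k < u. u | e and e > 0, hence u ≤ e. Since e ≤ u, e = u. r | c and c | r, thus r = c. Since e | r and r > 0, e ≤ r. Since r = c, e ≤ c. Since e = u, u ≤ c. Since k < u, k < c. b ≤ k, so b < c.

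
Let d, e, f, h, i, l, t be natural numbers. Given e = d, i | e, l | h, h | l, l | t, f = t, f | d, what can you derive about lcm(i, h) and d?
lcm(i, h) | d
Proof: From e = d and i | e, i | d. Since l | h and h | l, l = h. f = t and f | d, therefore t | d. Since l | t, l | d. Since l = h, h | d. Since i | d, lcm(i, h) | d.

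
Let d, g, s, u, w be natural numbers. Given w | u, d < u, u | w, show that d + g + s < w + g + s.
u | w and w | u, thus u = w. d < u, so d < w. Then d + g < w + g. Then d + g + s < w + g + s.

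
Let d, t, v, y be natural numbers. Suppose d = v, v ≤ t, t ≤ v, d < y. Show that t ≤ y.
v ≤ t and t ≤ v, thus v = t. d = v, so d = t. Since d < y, t < y. Then t ≤ y.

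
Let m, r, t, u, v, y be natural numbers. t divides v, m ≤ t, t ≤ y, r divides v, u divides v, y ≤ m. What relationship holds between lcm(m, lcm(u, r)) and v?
lcm(m, lcm(u, r)) divides v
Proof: t ≤ y and y ≤ m, so t ≤ m. Because m ≤ t, t = m. t divides v, so m divides v. u divides v and r divides v, thus lcm(u, r) divides v. Since m divides v, lcm(m, lcm(u, r)) divides v.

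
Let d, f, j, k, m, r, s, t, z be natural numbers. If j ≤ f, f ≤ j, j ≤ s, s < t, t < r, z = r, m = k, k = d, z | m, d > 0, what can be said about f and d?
f < d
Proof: j ≤ f and f ≤ j, therefore j = f. From j ≤ s and s < t, j < t. t < r, so j < r. Since m = k and k = d, m = d. Since z | m, z | d. Since z = r, r | d. d > 0, so r ≤ d. j < r, so j < d. Since j = f, f < d.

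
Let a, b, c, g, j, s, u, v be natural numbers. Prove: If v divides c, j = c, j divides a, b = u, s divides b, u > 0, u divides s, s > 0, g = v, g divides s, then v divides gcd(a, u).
From j = c and j divides a, c divides a. Since v divides c, v divides a. b = u and s divides b, hence s divides u. Since u > 0, s ≤ u. u divides s and s > 0, thus u ≤ s. From s ≤ u, s = u. g = v and g divides s, hence v divides s. Because s = u, v divides u. v divides a, so v divides gcd(a, u).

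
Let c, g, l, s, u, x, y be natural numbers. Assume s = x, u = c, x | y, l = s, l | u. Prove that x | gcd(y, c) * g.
l = s and l | u, so s | u. Since s = x, x | u. u = c, so x | c. x | y, so x | gcd(y, c). Then x | gcd(y, c) * g.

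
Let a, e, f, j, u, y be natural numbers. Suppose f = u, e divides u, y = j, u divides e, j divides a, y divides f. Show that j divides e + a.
Since u divides e and e divides u, u = e. f = u, so f = e. y = j and y divides f, thus j divides f. Since f = e, j divides e. Since j divides a, j divides e + a.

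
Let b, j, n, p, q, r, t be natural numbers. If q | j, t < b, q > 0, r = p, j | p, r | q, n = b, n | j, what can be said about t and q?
t < q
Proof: r = p and r | q, hence p | q. Because j | p, j | q. Since q | j, j = q. n = b and n | j, therefore b | j. j = q, so b | q. Since q > 0, b ≤ q. Since t < b, t < q.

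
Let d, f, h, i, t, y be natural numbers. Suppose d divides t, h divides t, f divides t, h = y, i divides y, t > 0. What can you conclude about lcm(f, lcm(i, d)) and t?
lcm(f, lcm(i, d)) ≤ t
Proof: h = y and h divides t, so y divides t. i divides y, so i divides t. d divides t, so lcm(i, d) divides t. f divides t, so lcm(f, lcm(i, d)) divides t. t > 0, so lcm(f, lcm(i, d)) ≤ t.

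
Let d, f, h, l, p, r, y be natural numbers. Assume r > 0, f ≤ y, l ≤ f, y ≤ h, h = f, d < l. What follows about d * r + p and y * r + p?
d * r + p < y * r + p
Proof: Since h = f and y ≤ h, y ≤ f. From f ≤ y, f = y. l ≤ f, so l ≤ y. Since d < l, d < y. Since r > 0, by multiplying by a positive, d * r < y * r. Then d * r + p < y * r + p.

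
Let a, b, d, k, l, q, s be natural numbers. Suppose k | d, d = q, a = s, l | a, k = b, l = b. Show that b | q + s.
From k = b and k | d, b | d. Since d = q, b | q. Because l = b and l | a, b | a. Since a = s, b | s. Since b | q, b | q + s.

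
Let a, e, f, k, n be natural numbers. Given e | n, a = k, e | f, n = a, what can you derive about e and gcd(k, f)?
e | gcd(k, f)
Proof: Because n = a and a = k, n = k. Because e | n, e | k. e | f, so e | gcd(k, f).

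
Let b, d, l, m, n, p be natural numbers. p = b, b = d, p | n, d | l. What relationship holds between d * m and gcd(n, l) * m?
d * m | gcd(n, l) * m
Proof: p = b and b = d, thus p = d. Since p | n, d | n. Since d | l, d | gcd(n, l). Then d * m | gcd(n, l) * m.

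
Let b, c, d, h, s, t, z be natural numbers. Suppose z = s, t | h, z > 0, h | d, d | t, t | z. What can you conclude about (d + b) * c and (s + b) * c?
(d + b) * c ≤ (s + b) * c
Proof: t | h and h | d, therefore t | d. d | t, so t = d. From t | z, d | z. z > 0, so d ≤ z. Since z = s, d ≤ s. Then d + b ≤ s + b. Then (d + b) * c ≤ (s + b) * c.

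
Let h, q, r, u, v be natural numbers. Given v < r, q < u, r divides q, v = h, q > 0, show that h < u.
Because v = h and v < r, h < r. r divides q and q > 0, therefore r ≤ q. h < r, so h < q. Since q < u, h < u.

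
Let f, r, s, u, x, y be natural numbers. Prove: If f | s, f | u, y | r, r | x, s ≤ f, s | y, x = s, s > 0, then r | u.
f | s and s > 0, thus f ≤ s. Since s ≤ f, f = s. From s | y and y | r, s | r. Because x = s and r | x, r | s. s | r, so s = r. Since f = s, f = r. Since f | u, r | u.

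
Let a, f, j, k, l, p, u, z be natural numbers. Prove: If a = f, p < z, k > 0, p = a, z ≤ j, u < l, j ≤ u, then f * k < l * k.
Since p = a and a = f, p = f. p < z, so f < z. Since z ≤ j and j ≤ u, z ≤ u. u < l, so z < l. Since f < z, f < l. Combining with k > 0, by multiplying by a positive, f * k < l * k.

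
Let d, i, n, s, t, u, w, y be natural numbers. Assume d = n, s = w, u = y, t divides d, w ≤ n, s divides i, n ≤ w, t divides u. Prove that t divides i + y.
n ≤ w and w ≤ n, thus n = w. Since d = n, d = w. Since t divides d, t divides w. Because s = w and s divides i, w divides i. Since t divides w, t divides i. u = y and t divides u, so t divides y. From t divides i, t divides i + y.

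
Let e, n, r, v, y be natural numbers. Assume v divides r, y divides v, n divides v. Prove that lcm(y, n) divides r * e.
Since y divides v and n divides v, lcm(y, n) divides v. v divides r, so lcm(y, n) divides r. Then lcm(y, n) divides r * e.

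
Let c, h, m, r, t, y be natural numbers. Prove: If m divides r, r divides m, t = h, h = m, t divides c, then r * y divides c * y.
m divides r and r divides m, hence m = r. From t = h and h = m, t = m. t divides c, so m divides c. From m = r, r divides c. Then r * y divides c * y.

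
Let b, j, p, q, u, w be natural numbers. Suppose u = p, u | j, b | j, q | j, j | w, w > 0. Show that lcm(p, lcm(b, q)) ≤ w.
u = p and u | j, therefore p | j. b | j and q | j, thus lcm(b, q) | j. p | j, so lcm(p, lcm(b, q)) | j. Since j | w, lcm(p, lcm(b, q)) | w. Since w > 0, lcm(p, lcm(b, q)) ≤ w.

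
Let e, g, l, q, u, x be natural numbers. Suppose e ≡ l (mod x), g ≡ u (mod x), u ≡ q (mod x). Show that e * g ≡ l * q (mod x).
g ≡ u (mod x) and u ≡ q (mod x), therefore g ≡ q (mod x). Combining with e ≡ l (mod x), by multiplying congruences, e * g ≡ l * q (mod x).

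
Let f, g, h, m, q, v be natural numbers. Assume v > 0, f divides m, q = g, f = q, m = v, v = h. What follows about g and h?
g ≤ h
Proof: Because f = q and q = g, f = g. m = v and f divides m, therefore f divides v. f = g, so g divides v. Since v > 0, g ≤ v. Since v = h, g ≤ h.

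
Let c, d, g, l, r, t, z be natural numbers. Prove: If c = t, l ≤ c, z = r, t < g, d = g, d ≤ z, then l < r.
From c = t and l ≤ c, l ≤ t. Because d = g and d ≤ z, g ≤ z. t < g, so t < z. z = r, so t < r. l ≤ t, so l < r.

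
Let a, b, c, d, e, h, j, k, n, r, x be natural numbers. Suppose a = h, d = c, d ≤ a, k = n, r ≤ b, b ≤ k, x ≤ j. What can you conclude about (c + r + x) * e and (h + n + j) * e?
(c + r + x) * e ≤ (h + n + j) * e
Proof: d = c and d ≤ a, therefore c ≤ a. From a = h, c ≤ h. r ≤ b and b ≤ k, therefore r ≤ k. k = n, so r ≤ n. Since x ≤ j, r + x ≤ n + j. c ≤ h, so c + r + x ≤ h + n + j. Then (c + r + x) * e ≤ (h + n + j) * e.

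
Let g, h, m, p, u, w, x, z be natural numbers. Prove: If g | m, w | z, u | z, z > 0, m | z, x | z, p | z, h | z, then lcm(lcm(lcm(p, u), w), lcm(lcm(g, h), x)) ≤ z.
p | z and u | z, thus lcm(p, u) | z. From w | z, lcm(lcm(p, u), w) | z. Because g | m and m | z, g | z. Since h | z, lcm(g, h) | z. x | z, so lcm(lcm(g, h), x) | z. lcm(lcm(p, u), w) | z, so lcm(lcm(lcm(p, u), w), lcm(lcm(g, h), x)) | z. From z > 0, lcm(lcm(lcm(p, u), w), lcm(lcm(g, h), x)) ≤ z.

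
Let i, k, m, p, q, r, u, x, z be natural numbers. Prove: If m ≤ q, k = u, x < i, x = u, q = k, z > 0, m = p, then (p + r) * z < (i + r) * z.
q = k and k = u, thus q = u. m = p and m ≤ q, so p ≤ q. q = u, so p ≤ u. x = u and x < i, so u < i. p ≤ u, so p < i. Then p + r < i + r. Combining with z > 0, by multiplying by a positive, (p + r) * z < (i + r) * z.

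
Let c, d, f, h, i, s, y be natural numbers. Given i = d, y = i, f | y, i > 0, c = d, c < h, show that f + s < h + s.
y = i and f | y, so f | i. i > 0, so f ≤ i. i = d, so f ≤ d. Because c = d and c < h, d < h. f ≤ d, so f < h. Then f + s < h + s.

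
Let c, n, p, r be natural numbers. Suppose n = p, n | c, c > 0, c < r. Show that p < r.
n = p and n | c, thus p | c. From c > 0, p ≤ c. From c < r, p < r.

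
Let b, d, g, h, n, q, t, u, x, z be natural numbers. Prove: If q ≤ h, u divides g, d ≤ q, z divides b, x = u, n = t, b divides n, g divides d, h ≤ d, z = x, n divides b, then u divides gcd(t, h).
b divides n and n divides b, thus b = n. n = t, so b = t. Since z divides b, z divides t. z = x, so x divides t. Since x = u, u divides t. From d ≤ q and q ≤ h, d ≤ h. Since h ≤ d, d = h. u divides g and g divides d, therefore u divides d. Since d = h, u divides h. u divides t, so u divides gcd(t, h).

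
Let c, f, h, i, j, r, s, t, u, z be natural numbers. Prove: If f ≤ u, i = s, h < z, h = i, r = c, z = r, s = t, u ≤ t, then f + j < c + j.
i = s and s = t, therefore i = t. z = r and r = c, so z = c. h = i and h < z, therefore i < z. z = c, so i < c. i = t, so t < c. Since u ≤ t, u < c. Since f ≤ u, f < c. Then f + j < c + j.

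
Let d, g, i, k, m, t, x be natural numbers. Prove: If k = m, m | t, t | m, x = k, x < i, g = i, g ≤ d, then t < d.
Because m | t and t | m, m = t. k = m, so k = t. From g = i and g ≤ d, i ≤ d. x < i, so x < d. Since x = k, k < d. k = t, so t < d.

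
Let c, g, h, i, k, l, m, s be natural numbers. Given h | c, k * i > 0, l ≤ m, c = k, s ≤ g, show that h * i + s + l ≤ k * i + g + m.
c = k and h | c, thus h | k. Then h * i | k * i. Since k * i > 0, h * i ≤ k * i. s ≤ g, so h * i + s ≤ k * i + g. Since l ≤ m, h * i + s + l ≤ k * i + g + m.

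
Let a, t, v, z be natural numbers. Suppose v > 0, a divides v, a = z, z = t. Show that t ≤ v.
a = z and z = t, thus a = t. Because a divides v and v > 0, a ≤ v. Since a = t, t ≤ v.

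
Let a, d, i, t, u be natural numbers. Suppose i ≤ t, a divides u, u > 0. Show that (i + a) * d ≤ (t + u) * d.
Because a divides u and u > 0, a ≤ u. i ≤ t, so i + a ≤ t + u. By multiplying by a non-negative, (i + a) * d ≤ (t + u) * d.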